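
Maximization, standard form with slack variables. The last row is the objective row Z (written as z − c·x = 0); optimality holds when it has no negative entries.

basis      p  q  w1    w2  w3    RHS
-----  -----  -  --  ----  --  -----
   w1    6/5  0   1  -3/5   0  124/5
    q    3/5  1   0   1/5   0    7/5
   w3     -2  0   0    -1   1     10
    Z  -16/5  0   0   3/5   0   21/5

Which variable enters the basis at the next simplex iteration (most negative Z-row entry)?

Negative Z-row entries: p: -16/5.
The most negative is -16/5 in column p, so p enters.

p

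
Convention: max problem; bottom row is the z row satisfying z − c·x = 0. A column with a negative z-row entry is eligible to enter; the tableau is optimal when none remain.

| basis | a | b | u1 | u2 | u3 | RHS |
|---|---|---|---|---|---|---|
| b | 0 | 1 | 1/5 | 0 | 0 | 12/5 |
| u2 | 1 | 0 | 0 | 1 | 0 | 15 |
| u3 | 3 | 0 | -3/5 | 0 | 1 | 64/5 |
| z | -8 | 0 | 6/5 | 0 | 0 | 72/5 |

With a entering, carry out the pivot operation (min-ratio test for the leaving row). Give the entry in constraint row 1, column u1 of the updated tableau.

Ratio test on column a — row 1: entry 0 ≤ 0; row 2: 15/1 = 15; row 3: (64/5)/3 = 64/15. Minimum is 64/15 at row 3 (u3 leaves); pivot element 3.
Divide row 3 by 3; eliminate column a from the other rows.
Row 1 update in column u1: 1/5 − 0·(-1/5) = 1/5.

1/5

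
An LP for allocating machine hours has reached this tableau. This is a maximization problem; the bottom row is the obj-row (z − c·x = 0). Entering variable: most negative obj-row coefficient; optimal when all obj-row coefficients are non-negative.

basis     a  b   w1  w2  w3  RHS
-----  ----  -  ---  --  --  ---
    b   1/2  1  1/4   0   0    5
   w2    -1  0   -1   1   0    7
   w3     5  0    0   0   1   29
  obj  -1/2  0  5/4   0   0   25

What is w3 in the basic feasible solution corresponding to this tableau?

w3 is basic (row 3); its value is the RHS of that row, 29.

29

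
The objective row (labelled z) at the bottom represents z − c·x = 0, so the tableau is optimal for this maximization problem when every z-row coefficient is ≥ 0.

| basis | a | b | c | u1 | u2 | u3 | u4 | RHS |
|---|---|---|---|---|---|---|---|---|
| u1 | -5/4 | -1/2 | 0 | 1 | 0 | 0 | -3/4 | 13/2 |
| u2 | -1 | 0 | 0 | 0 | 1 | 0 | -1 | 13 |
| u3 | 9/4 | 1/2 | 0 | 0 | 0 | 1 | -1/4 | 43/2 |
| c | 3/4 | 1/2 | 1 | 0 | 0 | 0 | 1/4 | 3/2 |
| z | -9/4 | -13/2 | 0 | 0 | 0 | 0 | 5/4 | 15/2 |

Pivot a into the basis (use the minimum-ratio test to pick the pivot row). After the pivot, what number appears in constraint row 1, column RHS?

Ratio test on column a — row 1: entry -5/4 ≤ 0; row 2: entry -1 ≤ 0; row 3: (43/2)/(9/4) = 86/9; row 4: (3/2)/(3/4) = 2. Minimum is 2 at row 4 (c leaves); pivot element 3/4.
Divide row 4 by 3/4; eliminate column a from the other rows.
Row 1 update in column RHS: 13/2 − (-5/4)·2 = 9.

9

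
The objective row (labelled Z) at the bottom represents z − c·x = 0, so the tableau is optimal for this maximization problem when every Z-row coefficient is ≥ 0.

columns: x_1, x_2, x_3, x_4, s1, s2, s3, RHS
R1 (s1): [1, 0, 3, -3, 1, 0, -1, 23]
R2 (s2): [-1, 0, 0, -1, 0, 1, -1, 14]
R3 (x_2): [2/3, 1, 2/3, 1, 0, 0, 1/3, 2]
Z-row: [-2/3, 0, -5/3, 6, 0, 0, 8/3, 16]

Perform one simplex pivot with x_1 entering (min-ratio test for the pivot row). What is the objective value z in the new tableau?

18

Ratio test on column x_1 — row 1: 23/1 = 23; row 2: entry -1 ≤ 0; row 3: 2/(2/3) = 3. Minimum is 3 at row 3 (x_2 leaves); pivot element 2/3.
Pivot on row 3; the Z-row RHS becomes 16 − (-2/3)·3 = 18.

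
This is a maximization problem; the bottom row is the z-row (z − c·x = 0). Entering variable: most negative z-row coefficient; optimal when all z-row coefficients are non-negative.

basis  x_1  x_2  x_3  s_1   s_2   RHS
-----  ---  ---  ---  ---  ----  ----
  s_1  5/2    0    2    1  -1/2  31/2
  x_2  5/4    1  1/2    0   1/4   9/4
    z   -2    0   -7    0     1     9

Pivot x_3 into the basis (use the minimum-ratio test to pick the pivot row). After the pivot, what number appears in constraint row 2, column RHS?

Ratio test on column x_3 — row 1: (31/2)/2 = 31/4; row 2: (9/4)/(1/2) = 9/2. Minimum is 9/2 at row 2 (x_2 leaves); pivot element 1/2.
Divide row 2 by 1/2; eliminate column x_3 from the other rows.
In the new row 2, the RHS entry is the old entry divided by the pivot: (9/4)/(1/2) = 9/2.

9/2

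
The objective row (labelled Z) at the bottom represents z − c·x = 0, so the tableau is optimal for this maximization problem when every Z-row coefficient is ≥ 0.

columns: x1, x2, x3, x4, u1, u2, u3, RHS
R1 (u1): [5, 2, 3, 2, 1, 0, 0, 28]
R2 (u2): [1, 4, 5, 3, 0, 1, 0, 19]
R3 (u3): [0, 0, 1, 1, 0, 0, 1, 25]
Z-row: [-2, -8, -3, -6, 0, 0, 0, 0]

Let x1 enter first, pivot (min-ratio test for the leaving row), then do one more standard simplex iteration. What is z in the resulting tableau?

38

Ratio test on column x1 — row 1: 28/5 = 28/5; row 2: 19/1 = 19; row 3: entry 0 ≤ 0. Minimum is 28/5 at row 1 (u1 leaves); pivot element 5.
Pivot on row 1; the Z-row RHS becomes 0 − (-2)·(28/5) = 56/5.
Next entering variable (most negative Z-row entry -36/5): x2.
Ratio test on column x2 — row 1: (28/5)/(2/5) = 14; row 2: (67/5)/(18/5) = 67/18; row 3: entry 0 ≤ 0. Minimum is 67/18 at row 2 (u2 leaves); pivot element 18/5.
After the second pivot the Z-row RHS is 56/5 − (-36/5)·(67/18) = 38.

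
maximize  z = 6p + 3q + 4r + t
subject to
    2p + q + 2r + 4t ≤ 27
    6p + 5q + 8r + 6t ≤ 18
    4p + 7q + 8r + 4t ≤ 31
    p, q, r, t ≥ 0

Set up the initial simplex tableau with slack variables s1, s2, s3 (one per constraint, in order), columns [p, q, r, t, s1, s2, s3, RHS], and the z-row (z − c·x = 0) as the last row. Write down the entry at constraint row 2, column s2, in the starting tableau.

1

Slack s2 belongs to constraint 2; its column is the unit vector e_2, so the entry in row 2 is 1.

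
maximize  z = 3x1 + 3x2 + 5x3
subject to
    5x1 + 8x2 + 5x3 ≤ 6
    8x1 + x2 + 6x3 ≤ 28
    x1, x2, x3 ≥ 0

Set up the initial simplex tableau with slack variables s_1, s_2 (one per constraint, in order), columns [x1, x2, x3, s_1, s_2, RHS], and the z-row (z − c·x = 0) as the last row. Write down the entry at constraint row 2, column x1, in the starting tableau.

Constraint 2 has coefficient 8 on x1.

8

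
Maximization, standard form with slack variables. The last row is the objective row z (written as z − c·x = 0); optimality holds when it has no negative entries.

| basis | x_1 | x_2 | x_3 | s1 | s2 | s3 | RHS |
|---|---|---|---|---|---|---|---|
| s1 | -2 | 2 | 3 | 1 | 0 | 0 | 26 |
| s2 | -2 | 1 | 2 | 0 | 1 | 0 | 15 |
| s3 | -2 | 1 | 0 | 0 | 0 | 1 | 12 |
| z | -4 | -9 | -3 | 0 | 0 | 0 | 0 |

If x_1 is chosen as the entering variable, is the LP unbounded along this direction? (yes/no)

Every constraint-row entry in column x_1 is ≤ 0, so increasing x_1 is unbounded.

yes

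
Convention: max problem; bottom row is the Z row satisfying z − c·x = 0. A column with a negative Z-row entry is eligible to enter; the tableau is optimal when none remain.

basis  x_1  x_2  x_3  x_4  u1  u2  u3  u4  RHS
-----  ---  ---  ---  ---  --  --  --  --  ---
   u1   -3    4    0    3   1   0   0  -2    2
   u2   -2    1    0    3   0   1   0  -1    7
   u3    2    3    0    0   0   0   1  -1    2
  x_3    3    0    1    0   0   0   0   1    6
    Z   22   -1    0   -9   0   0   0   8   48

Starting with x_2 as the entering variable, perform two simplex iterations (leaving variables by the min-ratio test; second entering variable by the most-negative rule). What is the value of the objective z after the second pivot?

Ratio test on column x_2 — row 1: 2/4 = 1/2; row 2: 7/1 = 7; row 3: 2/3 = 2/3; row 4: entry 0 ≤ 0. Minimum is 1/2 at row 1 (u1 leaves); pivot element 4.
Pivot on row 1; the Z-row RHS becomes 48 − (-1)·(1/2) = 97/2.
Next entering variable (most negative Z-row entry -33/4): x_4.
Ratio test on column x_4 — row 1: (1/2)/(3/4) = 2/3; row 2: (13/2)/(9/4) = 26/9; row 3: entry -9/4 ≤ 0; row 4: entry 0 ≤ 0. Minimum is 2/3 at row 1 (x_2 leaves); pivot element 3/4.
After the second pivot the Z-row RHS is 97/2 − (-33/4)·(2/3) = 54.

54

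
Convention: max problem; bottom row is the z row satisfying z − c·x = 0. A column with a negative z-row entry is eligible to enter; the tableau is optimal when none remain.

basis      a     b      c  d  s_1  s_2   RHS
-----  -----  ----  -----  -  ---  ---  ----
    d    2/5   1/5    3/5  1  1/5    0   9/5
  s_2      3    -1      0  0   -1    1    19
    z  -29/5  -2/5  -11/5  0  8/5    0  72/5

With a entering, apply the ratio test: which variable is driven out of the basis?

Column a entries and ratios — d: (9/5)/(2/5) = 9/2; s_2: 19/3 = 19/3.
Smallest ratio is 9/2 in the row of d, so d leaves.

d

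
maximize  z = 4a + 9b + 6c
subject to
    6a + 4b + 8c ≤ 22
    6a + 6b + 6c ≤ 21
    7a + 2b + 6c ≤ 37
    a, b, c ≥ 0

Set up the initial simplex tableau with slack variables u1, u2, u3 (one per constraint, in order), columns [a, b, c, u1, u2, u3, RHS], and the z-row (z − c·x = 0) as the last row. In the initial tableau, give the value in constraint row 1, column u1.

Slack u1 belongs to constraint 1; its column is the unit vector e_1, so the entry in row 1 is 1.

1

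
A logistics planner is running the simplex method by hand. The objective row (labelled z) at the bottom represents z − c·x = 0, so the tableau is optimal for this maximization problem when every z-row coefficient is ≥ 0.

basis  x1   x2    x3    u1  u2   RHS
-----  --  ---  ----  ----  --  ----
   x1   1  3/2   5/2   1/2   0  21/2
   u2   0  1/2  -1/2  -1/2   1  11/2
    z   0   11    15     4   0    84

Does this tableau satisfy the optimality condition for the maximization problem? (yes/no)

Every z-row coefficient is ≥ 0, so the tableau is optimal.

yes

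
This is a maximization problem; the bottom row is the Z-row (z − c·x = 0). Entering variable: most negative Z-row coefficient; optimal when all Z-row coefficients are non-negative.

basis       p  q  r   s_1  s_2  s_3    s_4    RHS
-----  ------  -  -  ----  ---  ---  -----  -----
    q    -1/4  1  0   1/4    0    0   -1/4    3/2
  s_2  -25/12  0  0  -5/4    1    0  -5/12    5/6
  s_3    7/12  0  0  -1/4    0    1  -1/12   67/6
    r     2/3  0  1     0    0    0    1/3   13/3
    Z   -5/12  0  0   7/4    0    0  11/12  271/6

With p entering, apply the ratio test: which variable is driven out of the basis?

Column p entries and ratios — q: -1/4 ≤ 0, skip; s_2: -25/12 ≤ 0, skip; s_3: (67/6)/(7/12) = 134/7; r: (13/3)/(2/3) = 13/2.
Smallest ratio is 13/2 in the row of r, so r leaves.

r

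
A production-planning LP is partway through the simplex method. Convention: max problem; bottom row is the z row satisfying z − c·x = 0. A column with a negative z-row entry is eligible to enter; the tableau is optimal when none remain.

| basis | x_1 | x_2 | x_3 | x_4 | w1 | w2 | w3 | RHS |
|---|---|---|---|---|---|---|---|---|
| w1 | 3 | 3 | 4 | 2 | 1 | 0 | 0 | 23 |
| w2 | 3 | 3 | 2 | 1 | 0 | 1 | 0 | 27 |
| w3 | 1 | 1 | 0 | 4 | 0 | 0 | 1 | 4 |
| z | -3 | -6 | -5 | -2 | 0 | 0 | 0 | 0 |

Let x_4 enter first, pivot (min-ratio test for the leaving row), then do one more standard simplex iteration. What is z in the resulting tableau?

Ratio test on column x_4 — row 1: 23/2 = 23/2; row 2: 27/1 = 27; row 3: 4/4 = 1. Minimum is 1 at row 3 (w3 leaves); pivot element 4.
Pivot on row 3; the z-row RHS becomes 0 − (-2)·1 = 2.
Next entering variable (most negative z-row entry -11/2): x_2.
Ratio test on column x_2 — row 1: 21/(5/2) = 42/5; row 2: 26/(11/4) = 104/11; row 3: 1/(1/4) = 4. Minimum is 4 at row 3 (x_4 leaves); pivot element 1/4.
After the second pivot the z-row RHS is 2 − (-11/2)·4 = 24.

24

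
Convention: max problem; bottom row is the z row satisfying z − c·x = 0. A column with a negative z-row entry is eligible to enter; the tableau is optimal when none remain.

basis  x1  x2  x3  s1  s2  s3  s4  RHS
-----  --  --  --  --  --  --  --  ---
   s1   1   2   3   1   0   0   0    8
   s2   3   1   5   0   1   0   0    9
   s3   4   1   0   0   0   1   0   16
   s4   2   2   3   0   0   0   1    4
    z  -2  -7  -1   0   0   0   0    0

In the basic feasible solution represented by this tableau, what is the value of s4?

s4 is basic (row 4); its value is the RHS of that row, 4.

4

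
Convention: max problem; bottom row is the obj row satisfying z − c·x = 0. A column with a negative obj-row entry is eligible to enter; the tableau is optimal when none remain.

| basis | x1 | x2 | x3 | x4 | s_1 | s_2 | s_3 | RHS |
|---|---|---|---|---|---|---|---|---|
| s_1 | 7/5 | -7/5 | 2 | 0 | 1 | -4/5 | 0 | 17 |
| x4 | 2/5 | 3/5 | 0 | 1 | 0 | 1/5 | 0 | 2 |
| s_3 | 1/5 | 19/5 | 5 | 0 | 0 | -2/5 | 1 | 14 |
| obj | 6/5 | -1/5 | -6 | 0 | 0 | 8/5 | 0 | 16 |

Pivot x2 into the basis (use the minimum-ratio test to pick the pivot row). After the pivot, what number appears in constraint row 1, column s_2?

Ratio test on column x2 — row 1: entry -7/5 ≤ 0; row 2: 2/(3/5) = 10/3; row 3: 14/(19/5) = 70/19. Minimum is 10/3 at row 2 (x4 leaves); pivot element 3/5.
Divide row 2 by 3/5; eliminate column x2 from the other rows.
Row 1 update in column s_2: -4/5 − (-7/5)·(1/3) = -1/3.

-1/3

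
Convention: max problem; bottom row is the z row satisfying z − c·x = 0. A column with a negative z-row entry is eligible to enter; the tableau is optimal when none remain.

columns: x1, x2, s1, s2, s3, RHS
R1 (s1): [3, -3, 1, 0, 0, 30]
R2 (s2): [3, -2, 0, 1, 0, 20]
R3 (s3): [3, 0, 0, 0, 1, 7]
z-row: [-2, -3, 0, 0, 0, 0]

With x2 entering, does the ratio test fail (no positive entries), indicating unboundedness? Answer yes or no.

yes

Every constraint-row entry in column x2 is ≤ 0, so increasing x2 is unbounded.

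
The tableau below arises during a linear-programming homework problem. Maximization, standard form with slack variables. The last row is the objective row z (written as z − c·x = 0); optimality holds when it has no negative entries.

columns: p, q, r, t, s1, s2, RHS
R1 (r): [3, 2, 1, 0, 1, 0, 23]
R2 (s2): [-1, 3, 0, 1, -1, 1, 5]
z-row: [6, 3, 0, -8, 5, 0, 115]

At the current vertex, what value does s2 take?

5

s2 is basic (row 2); its value is the RHS of that row, 5.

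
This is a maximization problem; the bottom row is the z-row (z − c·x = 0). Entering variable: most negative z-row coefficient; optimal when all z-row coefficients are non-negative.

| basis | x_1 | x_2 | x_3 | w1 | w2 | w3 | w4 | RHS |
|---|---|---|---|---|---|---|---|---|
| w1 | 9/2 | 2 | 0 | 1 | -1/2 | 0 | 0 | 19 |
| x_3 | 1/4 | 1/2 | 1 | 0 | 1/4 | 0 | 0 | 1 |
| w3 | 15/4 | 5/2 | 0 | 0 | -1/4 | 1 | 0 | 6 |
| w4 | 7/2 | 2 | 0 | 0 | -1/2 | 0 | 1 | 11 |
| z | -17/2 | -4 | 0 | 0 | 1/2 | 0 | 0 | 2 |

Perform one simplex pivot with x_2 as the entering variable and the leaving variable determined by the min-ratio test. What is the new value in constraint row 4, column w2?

Ratio test on column x_2 — row 1: 19/2 = 19/2; row 2: 1/(1/2) = 2; row 3: 6/(5/2) = 12/5; row 4: 11/2 = 11/2. Minimum is 2 at row 2 (x_3 leaves); pivot element 1/2.
Divide row 2 by 1/2; eliminate column x_2 from the other rows.
Row 4 update in column w2: -1/2 − 2·(1/2) = -3/2.

-3/2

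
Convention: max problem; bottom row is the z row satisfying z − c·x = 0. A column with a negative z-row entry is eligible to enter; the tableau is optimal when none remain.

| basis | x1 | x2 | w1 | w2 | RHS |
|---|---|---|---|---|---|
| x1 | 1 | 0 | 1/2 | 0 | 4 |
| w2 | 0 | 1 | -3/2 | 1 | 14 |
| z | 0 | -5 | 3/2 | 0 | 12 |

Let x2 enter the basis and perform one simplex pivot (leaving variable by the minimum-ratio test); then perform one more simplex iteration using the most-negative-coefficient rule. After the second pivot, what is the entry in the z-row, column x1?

12

Ratio test on column x2 — row 1: entry 0 ≤ 0; row 2: 14/1 = 14. Minimum is 14 at row 2 (w2 leaves); pivot element 1.
Divide row 2 by 1; eliminate column x2 from the other rows.
Second iteration: most negative z-row entry is -6 in column w1, so w1 enters.
Ratio test on column w1 — row 1: 4/(1/2) = 8; row 2: entry -3/2 ≤ 0. Minimum is 8 at row 1 (x1 leaves); pivot element 1/2.
Divide row 1 by 1/2; eliminate column w1 from the other rows.
After both pivots, the entry at the z-row, column x1 is 12.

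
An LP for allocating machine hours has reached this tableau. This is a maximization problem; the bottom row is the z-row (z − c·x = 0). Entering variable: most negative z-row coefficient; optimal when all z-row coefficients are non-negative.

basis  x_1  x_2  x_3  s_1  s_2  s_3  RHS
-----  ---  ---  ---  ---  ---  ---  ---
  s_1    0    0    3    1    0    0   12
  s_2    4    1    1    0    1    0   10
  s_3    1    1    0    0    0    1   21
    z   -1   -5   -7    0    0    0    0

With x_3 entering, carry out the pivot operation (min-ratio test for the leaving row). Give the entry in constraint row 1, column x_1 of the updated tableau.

Ratio test on column x_3 — row 1: 12/3 = 4; row 2: 10/1 = 10; row 3: entry 0 ≤ 0. Minimum is 4 at row 1 (s_1 leaves); pivot element 3.
Divide row 1 by 3; eliminate column x_3 from the other rows.
In the new row 1, the x_1 entry is the old entry divided by the pivot: 0/3 = 0.

0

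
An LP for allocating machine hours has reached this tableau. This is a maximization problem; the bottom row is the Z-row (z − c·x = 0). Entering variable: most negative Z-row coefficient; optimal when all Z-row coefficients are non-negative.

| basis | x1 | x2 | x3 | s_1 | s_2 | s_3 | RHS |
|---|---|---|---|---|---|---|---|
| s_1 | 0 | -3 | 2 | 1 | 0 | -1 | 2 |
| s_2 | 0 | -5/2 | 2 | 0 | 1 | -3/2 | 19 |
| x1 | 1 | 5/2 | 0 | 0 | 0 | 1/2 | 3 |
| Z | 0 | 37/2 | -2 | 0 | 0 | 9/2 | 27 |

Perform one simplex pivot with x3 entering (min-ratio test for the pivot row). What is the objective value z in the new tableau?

29

Ratio test on column x3 — row 1: 2/2 = 1; row 2: 19/2 = 19/2; row 3: entry 0 ≤ 0. Minimum is 1 at row 1 (s_1 leaves); pivot element 2.
Pivot on row 1; the Z-row RHS becomes 27 − (-2)·1 = 29.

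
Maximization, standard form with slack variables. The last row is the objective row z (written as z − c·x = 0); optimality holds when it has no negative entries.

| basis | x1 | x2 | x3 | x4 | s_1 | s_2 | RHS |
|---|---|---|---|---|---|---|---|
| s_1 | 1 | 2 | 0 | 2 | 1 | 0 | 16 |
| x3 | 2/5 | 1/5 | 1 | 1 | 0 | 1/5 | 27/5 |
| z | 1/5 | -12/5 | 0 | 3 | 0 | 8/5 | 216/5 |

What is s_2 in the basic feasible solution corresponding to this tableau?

0

s_2 is not in the basis, so in the current basic feasible solution s_2 = 0.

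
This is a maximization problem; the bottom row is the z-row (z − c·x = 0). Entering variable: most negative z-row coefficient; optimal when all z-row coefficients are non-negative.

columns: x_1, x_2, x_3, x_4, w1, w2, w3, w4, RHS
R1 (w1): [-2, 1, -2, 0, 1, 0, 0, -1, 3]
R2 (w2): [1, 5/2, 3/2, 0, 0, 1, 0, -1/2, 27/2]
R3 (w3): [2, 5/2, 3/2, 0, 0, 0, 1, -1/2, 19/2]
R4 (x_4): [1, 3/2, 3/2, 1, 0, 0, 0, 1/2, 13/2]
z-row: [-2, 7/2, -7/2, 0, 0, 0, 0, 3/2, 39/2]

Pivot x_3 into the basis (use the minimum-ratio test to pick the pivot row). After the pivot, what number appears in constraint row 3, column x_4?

Ratio test on column x_3 — row 1: entry -2 ≤ 0; row 2: (27/2)/(3/2) = 9; row 3: (19/2)/(3/2) = 19/3; row 4: (13/2)/(3/2) = 13/3. Minimum is 13/3 at row 4 (x_4 leaves); pivot element 3/2.
Divide row 4 by 3/2; eliminate column x_3 from the other rows.
Row 3 update in column x_4: 0 − (3/2)·(2/3) = -1.

-1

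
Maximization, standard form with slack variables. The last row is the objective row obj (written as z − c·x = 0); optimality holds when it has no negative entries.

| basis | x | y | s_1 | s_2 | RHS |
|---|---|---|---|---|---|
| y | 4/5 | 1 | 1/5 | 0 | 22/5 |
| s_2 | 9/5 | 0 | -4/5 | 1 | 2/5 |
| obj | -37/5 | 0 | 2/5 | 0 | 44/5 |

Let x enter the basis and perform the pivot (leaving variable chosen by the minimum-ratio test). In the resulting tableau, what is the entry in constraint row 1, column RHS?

38/9

Ratio test on column x — row 1: (22/5)/(4/5) = 11/2; row 2: (2/5)/(9/5) = 2/9. Minimum is 2/9 at row 2 (s_2 leaves); pivot element 9/5.
Divide row 2 by 9/5; eliminate column x from the other rows.
Row 1 update in column RHS: 22/5 − (4/5)·(2/9) = 38/9.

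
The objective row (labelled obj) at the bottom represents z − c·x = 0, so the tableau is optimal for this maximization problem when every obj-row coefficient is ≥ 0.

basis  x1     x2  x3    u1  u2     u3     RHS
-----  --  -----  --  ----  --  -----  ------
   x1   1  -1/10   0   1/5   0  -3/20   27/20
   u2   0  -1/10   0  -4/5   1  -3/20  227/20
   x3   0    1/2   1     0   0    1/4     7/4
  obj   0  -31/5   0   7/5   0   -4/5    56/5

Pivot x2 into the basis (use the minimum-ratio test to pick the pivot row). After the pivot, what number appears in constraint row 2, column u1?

Ratio test on column x2 — row 1: entry -1/10 ≤ 0; row 2: entry -1/10 ≤ 0; row 3: (7/4)/(1/2) = 7/2. Minimum is 7/2 at row 3 (x3 leaves); pivot element 1/2.
Divide row 3 by 1/2; eliminate column x2 from the other rows.
Row 2 update in column u1: -4/5 − (-1/10)·0 = -4/5.

-4/5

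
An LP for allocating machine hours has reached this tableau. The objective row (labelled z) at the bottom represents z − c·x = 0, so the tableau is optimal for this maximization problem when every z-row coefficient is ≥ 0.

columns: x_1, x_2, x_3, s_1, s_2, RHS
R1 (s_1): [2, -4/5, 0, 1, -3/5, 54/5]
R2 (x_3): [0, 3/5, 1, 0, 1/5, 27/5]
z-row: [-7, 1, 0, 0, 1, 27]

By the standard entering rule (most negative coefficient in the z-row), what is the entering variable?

Negative z-row entries: x_1: -7.
The most negative is -7 in column x_1, so x_1 enters.

x_1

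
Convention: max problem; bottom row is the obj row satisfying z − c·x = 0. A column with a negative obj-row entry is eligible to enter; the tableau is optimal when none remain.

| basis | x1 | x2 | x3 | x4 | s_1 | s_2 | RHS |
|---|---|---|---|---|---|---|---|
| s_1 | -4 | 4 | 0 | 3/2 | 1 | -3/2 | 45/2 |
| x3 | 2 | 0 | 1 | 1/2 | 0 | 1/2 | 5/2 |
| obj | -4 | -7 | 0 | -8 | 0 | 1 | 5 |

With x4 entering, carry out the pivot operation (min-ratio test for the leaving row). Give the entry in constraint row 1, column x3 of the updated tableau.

-3

Ratio test on column x4 — row 1: (45/2)/(3/2) = 15; row 2: (5/2)/(1/2) = 5. Minimum is 5 at row 2 (x3 leaves); pivot element 1/2.
Divide row 2 by 1/2; eliminate column x4 from the other rows.
Row 1 update in column x3: 0 − (3/2)·2 = -3.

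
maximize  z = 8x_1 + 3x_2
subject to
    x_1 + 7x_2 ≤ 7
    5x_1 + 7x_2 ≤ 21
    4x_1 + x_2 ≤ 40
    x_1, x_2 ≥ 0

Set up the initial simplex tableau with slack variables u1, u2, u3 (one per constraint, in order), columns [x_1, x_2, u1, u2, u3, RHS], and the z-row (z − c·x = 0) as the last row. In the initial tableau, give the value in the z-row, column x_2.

-3

The z-row carries the negated objective coefficients: the x_2 entry is -3.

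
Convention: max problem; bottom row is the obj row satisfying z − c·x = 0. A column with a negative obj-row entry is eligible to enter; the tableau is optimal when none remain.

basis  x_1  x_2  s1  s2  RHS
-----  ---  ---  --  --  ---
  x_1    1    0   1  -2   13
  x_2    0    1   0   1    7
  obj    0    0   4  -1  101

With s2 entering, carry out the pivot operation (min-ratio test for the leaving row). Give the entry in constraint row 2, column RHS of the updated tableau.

Ratio test on column s2 — row 1: entry -2 ≤ 0; row 2: 7/1 = 7. Minimum is 7 at row 2 (x_2 leaves); pivot element 1.
Divide row 2 by 1; eliminate column s2 from the other rows.
In the new row 2, the RHS entry is the old entry divided by the pivot: 7/1 = 7.

7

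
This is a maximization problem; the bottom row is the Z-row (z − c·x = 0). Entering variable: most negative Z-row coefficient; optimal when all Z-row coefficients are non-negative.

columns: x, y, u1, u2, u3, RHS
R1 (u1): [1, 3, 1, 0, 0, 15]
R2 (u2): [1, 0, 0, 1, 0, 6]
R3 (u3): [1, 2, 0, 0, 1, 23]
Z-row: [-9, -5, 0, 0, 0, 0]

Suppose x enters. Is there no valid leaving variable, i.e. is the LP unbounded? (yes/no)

no

Column x has positive entries in row(s) 1, 2, 3, so the ratio test bounds it — not unbounded.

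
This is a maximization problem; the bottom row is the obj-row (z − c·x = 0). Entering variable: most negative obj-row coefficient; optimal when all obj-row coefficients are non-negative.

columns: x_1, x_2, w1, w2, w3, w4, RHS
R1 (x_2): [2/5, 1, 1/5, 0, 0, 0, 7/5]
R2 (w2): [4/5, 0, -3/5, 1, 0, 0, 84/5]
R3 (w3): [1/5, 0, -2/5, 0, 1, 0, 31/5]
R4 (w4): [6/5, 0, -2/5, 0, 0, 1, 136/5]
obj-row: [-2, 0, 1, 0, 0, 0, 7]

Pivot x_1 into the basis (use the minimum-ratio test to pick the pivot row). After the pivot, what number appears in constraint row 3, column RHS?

11/2

Ratio test on column x_1 — row 1: (7/5)/(2/5) = 7/2; row 2: (84/5)/(4/5) = 21; row 3: (31/5)/(1/5) = 31; row 4: (136/5)/(6/5) = 68/3. Minimum is 7/2 at row 1 (x_2 leaves); pivot element 2/5.
Divide row 1 by 2/5; eliminate column x_1 from the other rows.
Row 3 update in column RHS: 31/5 − (1/5)·(7/2) = 11/2.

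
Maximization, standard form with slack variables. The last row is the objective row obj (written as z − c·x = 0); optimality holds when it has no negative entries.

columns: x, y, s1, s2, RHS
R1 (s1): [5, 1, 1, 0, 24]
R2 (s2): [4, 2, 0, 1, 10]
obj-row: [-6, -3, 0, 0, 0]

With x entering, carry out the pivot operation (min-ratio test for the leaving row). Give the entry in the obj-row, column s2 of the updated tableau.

Ratio test on column x — row 1: 24/5 = 24/5; row 2: 10/4 = 5/2. Minimum is 5/2 at row 2 (s2 leaves); pivot element 4.
Divide row 2 by 4; eliminate column x from the other rows.
obj-row update in column s2: 0 − (-6)·(1/4) = 3/2.

3/2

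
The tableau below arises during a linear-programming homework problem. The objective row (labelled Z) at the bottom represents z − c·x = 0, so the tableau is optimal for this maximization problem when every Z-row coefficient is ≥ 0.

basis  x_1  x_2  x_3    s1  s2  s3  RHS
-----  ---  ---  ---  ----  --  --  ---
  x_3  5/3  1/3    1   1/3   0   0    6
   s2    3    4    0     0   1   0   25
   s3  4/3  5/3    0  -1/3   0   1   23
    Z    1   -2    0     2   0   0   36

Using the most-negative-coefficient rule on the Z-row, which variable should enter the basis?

Negative Z-row entries: x_2: -2.
The most negative is -2 in column x_2, so x_2 enters.

x_2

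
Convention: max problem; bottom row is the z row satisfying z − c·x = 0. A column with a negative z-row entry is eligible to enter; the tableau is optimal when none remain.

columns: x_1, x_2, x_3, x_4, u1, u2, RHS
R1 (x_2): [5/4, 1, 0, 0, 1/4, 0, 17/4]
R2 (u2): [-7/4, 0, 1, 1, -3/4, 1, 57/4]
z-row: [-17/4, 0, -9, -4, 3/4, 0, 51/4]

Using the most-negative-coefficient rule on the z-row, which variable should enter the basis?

Negative z-row entries: x_1: -17/4, x_3: -9, x_4: -4.
The most negative is -9 in column x_3, so x_3 enters.

x_3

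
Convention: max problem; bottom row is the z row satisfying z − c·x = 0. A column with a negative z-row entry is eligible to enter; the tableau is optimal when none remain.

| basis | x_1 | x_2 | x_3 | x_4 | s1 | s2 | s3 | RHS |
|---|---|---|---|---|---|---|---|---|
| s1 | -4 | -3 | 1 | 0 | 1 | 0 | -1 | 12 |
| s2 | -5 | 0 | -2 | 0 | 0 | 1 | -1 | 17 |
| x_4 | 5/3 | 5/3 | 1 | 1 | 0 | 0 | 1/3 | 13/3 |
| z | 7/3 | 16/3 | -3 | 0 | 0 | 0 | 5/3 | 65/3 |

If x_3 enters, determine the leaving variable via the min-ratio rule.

x_4

Column x_3 entries and ratios — s1: 12/1 = 12; s2: -2 ≤ 0, skip; x_4: (13/3)/1 = 13/3.
Smallest ratio is 13/3 in the row of x_4, so x_4 leaves.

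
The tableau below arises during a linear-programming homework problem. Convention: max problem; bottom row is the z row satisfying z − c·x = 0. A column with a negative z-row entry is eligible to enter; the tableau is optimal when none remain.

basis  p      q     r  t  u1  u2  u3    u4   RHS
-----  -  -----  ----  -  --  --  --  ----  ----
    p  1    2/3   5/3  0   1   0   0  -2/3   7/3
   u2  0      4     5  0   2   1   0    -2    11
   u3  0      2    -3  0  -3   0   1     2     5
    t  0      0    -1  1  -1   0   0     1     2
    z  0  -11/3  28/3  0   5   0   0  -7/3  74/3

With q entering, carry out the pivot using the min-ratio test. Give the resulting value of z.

203/6

Ratio test on column q — row 1: (7/3)/(2/3) = 7/2; row 2: 11/4 = 11/4; row 3: 5/2 = 5/2; row 4: entry 0 ≤ 0. Minimum is 5/2 at row 3 (u3 leaves); pivot element 2.
Pivot on row 3; the z-row RHS becomes 74/3 − (-11/3)·(5/2) = 203/6.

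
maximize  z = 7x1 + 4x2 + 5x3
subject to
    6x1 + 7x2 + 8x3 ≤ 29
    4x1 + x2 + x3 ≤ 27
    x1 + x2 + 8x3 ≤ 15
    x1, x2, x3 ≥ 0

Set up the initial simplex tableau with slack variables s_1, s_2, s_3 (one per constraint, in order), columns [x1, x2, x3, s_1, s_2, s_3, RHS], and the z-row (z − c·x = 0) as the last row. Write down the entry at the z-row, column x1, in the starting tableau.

The z-row carries the negated objective coefficients: the x1 entry is -7.

-7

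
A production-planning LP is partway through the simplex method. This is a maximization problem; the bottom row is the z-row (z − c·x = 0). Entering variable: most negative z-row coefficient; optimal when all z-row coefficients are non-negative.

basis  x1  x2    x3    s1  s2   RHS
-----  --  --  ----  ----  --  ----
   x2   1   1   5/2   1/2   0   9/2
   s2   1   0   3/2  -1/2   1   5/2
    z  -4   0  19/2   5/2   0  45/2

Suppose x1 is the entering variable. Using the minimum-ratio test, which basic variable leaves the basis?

Column x1 entries and ratios — x2: (9/2)/1 = 9/2; s2: (5/2)/1 = 5/2.
Smallest ratio is 5/2 in the row of s2, so s2 leaves.

s2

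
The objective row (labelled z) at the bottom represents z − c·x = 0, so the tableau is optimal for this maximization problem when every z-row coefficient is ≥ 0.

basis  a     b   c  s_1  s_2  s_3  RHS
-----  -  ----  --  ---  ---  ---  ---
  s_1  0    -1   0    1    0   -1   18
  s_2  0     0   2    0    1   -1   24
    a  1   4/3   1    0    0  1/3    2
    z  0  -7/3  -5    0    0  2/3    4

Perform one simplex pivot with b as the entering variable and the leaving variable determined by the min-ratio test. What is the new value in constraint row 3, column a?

3/4

Ratio test on column b — row 1: entry -1 ≤ 0; row 2: entry 0 ≤ 0; row 3: 2/(4/3) = 3/2. Minimum is 3/2 at row 3 (a leaves); pivot element 4/3.
Divide row 3 by 4/3; eliminate column b from the other rows.
In the new row 3, the a entry is the old entry divided by the pivot: 1/(4/3) = 3/4.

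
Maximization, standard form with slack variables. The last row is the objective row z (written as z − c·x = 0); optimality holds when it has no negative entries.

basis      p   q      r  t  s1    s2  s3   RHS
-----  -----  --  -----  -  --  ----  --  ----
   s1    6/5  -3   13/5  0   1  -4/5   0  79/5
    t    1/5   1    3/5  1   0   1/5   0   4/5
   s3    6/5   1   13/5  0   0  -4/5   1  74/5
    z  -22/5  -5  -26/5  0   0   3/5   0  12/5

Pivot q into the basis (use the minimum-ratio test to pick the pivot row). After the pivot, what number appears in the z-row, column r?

Ratio test on column q — row 1: entry -3 ≤ 0; row 2: (4/5)/1 = 4/5; row 3: (74/5)/1 = 74/5. Minimum is 4/5 at row 2 (t leaves); pivot element 1.
Divide row 2 by 1; eliminate column q from the other rows.
z-row update in column r: -26/5 − (-5)·(3/5) = -11/5.

-11/5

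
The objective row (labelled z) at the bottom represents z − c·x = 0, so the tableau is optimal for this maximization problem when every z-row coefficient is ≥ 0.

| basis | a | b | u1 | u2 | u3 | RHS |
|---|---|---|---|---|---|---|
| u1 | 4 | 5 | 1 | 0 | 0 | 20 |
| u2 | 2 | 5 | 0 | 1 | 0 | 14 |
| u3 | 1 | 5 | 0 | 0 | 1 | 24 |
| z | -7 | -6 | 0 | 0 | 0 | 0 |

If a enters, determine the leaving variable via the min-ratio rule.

Column a entries and ratios — u1: 20/4 = 5; u2: 14/2 = 7; u3: 24/1 = 24.
Smallest ratio is 5 in the row of u1, so u1 leaves.

u1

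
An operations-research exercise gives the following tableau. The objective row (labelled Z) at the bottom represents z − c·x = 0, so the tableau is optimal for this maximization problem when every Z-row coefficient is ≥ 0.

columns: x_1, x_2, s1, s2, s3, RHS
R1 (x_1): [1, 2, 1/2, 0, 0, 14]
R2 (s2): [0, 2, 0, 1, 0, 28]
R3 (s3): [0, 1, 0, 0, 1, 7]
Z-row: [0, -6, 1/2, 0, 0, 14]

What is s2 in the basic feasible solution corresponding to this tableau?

s2 is basic (row 2); its value is the RHS of that row, 28.

28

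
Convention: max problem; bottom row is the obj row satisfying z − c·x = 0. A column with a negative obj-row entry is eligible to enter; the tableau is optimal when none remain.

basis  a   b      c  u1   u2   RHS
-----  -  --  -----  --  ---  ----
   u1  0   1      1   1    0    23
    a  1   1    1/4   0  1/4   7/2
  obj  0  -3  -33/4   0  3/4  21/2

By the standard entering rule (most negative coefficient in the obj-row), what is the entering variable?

Negative obj-row entries: b: -3, c: -33/4.
The most negative is -33/4 in column c, so c enters.

c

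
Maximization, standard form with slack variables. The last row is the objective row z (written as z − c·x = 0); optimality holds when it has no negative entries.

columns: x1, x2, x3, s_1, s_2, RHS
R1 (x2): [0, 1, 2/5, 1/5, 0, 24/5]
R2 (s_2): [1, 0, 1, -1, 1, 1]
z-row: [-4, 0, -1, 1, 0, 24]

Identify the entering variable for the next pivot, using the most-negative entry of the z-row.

Negative z-row entries: x1: -4, x3: -1.
The most negative is -4 in column x1, so x1 enters.

x1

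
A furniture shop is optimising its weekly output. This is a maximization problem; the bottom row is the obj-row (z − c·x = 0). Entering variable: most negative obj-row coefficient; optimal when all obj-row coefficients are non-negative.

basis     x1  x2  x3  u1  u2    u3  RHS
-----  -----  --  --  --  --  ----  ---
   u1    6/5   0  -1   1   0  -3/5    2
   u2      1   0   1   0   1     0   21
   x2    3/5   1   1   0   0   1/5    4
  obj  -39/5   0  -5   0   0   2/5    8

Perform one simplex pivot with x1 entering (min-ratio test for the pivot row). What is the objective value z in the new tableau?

Ratio test on column x1 — row 1: 2/(6/5) = 5/3; row 2: 21/1 = 21; row 3: 4/(3/5) = 20/3. Minimum is 5/3 at row 1 (u1 leaves); pivot element 6/5.
Pivot on row 1; the obj-row RHS becomes 8 − (-39/5)·(5/3) = 21.

21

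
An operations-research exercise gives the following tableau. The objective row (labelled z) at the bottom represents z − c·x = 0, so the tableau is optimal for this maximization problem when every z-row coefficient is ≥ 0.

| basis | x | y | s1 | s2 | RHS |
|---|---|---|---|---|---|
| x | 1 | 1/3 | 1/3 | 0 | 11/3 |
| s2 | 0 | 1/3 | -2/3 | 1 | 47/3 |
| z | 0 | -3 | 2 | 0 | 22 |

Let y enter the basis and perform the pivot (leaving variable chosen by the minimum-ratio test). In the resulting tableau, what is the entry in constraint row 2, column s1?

Ratio test on column y — row 1: (11/3)/(1/3) = 11; row 2: (47/3)/(1/3) = 47. Minimum is 11 at row 1 (x leaves); pivot element 1/3.
Divide row 1 by 1/3; eliminate column y from the other rows.
Row 2 update in column s1: -2/3 − (1/3)·1 = -1.

-1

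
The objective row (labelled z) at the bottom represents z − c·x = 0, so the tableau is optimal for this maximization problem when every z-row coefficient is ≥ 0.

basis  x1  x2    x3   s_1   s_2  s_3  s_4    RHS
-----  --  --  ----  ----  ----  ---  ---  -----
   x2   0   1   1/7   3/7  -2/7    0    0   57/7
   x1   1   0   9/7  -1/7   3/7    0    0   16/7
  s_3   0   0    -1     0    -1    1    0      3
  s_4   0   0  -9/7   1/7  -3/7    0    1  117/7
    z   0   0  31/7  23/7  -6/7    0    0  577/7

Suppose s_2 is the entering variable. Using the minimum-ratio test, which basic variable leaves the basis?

Column s_2 entries and ratios — x2: -2/7 ≤ 0, skip; x1: (16/7)/(3/7) = 16/3; s_3: -1 ≤ 0, skip; s_4: -3/7 ≤ 0, skip.
Smallest ratio is 16/3 in the row of x1, so x1 leaves.

x1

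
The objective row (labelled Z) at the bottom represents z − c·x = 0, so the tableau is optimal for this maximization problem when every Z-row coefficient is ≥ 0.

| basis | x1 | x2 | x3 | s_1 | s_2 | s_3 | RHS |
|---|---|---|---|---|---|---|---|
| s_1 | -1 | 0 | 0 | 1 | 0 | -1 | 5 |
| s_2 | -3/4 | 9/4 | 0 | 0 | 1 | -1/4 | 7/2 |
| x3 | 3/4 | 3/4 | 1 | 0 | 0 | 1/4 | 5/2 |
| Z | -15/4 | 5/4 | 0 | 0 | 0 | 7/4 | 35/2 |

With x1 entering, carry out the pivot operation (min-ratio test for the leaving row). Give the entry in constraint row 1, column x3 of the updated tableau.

Ratio test on column x1 — row 1: entry -1 ≤ 0; row 2: entry -3/4 ≤ 0; row 3: (5/2)/(3/4) = 10/3. Minimum is 10/3 at row 3 (x3 leaves); pivot element 3/4.
Divide row 3 by 3/4; eliminate column x1 from the other rows.
Row 1 update in column x3: 0 − (-1)·(4/3) = 4/3.

4/3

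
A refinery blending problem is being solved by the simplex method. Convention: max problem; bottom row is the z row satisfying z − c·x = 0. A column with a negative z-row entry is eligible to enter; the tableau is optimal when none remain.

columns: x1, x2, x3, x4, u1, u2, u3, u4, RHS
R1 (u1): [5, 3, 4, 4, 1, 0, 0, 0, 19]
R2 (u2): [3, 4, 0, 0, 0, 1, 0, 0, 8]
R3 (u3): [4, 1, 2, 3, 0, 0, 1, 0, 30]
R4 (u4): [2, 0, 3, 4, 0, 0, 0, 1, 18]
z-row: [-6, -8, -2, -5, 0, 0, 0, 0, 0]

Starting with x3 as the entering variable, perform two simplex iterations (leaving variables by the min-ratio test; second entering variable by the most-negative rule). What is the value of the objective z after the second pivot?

Ratio test on column x3 — row 1: 19/4 = 19/4; row 2: entry 0 ≤ 0; row 3: 30/2 = 15; row 4: 18/3 = 6. Minimum is 19/4 at row 1 (u1 leaves); pivot element 4.
Pivot on row 1; the z-row RHS becomes 0 − (-2)·(19/4) = 19/2.
Next entering variable (most negative z-row entry -13/2): x2.
Ratio test on column x2 — row 1: (19/4)/(3/4) = 19/3; row 2: 8/4 = 2; row 3: entry -1/2 ≤ 0; row 4: entry -9/4 ≤ 0. Minimum is 2 at row 2 (u2 leaves); pivot element 4.
After the second pivot the z-row RHS is 19/2 − (-13/2)·2 = 45/2.

45/2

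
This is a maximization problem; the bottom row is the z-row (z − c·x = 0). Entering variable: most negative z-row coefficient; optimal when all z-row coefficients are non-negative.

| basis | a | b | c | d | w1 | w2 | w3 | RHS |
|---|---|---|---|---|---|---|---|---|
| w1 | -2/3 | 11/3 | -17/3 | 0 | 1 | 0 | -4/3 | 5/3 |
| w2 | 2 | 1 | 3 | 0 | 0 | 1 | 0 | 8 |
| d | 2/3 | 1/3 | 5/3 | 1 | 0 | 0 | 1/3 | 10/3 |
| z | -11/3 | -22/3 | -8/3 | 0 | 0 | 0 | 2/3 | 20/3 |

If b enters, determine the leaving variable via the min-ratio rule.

Column b entries and ratios — w1: (5/3)/(11/3) = 5/11; w2: 8/1 = 8; d: (10/3)/(1/3) = 10.
Smallest ratio is 5/11 in the row of w1, so w1 leaves.

w1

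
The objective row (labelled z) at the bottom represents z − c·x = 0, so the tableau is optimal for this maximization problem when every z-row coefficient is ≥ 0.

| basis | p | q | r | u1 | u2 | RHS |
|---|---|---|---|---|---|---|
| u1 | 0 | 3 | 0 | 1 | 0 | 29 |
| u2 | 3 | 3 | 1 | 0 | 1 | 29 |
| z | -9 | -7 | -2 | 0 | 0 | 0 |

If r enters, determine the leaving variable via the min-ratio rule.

u2

Column r entries and ratios — u1: 0 ≤ 0, skip; u2: 29/1 = 29.
Smallest ratio is 29 in the row of u2, so u2 leaves.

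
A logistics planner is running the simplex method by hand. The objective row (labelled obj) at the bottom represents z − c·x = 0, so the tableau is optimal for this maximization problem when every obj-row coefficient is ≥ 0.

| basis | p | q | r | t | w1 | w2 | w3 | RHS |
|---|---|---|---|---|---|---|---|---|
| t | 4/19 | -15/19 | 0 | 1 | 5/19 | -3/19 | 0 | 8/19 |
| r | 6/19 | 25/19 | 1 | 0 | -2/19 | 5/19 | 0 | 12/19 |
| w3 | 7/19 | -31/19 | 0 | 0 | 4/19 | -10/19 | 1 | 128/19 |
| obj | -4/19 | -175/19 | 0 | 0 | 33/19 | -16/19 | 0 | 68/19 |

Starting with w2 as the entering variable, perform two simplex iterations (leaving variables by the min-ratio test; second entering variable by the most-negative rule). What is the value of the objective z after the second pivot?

8

Ratio test on column w2 — row 1: entry -3/19 ≤ 0; row 2: (12/19)/(5/19) = 12/5; row 3: entry -10/19 ≤ 0. Minimum is 12/5 at row 2 (r leaves); pivot element 5/19.
Pivot on row 2; the obj-row RHS becomes 68/19 − (-16/19)·(12/5) = 28/5.
Next entering variable (most negative obj-row entry -5): q.
Ratio test on column q — row 1: entry 0 ≤ 0; row 2: (12/5)/5 = 12/25; row 3: 8/1 = 8. Minimum is 12/25 at row 2 (w2 leaves); pivot element 5.
After the second pivot the obj-row RHS is 28/5 − (-5)·(12/25) = 8.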